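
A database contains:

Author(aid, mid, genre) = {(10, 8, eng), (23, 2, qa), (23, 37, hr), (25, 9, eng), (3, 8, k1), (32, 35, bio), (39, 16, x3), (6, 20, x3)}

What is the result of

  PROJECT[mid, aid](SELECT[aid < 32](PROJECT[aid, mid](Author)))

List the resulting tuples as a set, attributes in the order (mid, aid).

{(2, 23), (20, 6), (37, 23), (8, 10), (8, 3), (9, 25)}

Projecting to aid, mid: {(10, 8), (23, 2), (23, 37), (25, 9), (3, 8), (32, 35), (39, 16), (6, 20)}
Selection aid < 32: {(10, 8), (23, 2), (23, 37), (25, 9), (3, 8), (6, 20)}
Projecting to mid, aid: {(2, 23), (20, 6), (37, 23), (8, 10), (8, 3), (9, 25)}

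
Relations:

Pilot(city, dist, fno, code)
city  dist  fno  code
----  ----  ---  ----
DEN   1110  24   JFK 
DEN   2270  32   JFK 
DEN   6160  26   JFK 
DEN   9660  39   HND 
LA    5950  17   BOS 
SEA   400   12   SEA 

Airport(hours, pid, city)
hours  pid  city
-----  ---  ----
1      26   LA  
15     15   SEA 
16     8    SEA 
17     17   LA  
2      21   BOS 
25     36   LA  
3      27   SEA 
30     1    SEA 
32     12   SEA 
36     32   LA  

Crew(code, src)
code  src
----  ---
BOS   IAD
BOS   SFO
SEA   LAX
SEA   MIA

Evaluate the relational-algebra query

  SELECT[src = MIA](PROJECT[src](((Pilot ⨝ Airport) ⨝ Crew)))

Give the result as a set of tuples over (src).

Pilot ⋈ Airport (natural join on city): {(LA, 5950, 17, BOS, 1, 26), (LA, 5950, 17, BOS, 17, 17), (LA, 5950, 17, BOS, 25, 36), (LA, 5950, 17, BOS, 36, 32), (SEA, 400, 12, SEA, 15, 15), (SEA, 400, 12, SEA, 16, 8), (SEA, 400, 12, SEA, 3, 27), (SEA, 400, 12, SEA, 30, 1), (SEA, 400, 12, SEA, 32, 12)}
(Pilot ⨝ Airport) ⋈ Crew (natural join on code): {(LA, 5950, 17, BOS, 1, 26, IAD), (LA, 5950, 17, BOS, 1, 26, SFO), (LA, 5950, 17, BOS, 17, 17, IAD), (LA, 5950, 17, BOS, 17, 17, SFO), (LA, 5950, 17, BOS, 25, 36, IAD), (LA, 5950, 17, BOS, 25, 36, SFO), (LA, 5950, 17, BOS, 36, 32, IAD), (LA, 5950, 17, BOS, 36, 32, SFO), (SEA, 400, 12, SEA, 15, 15, LAX), (SEA, 400, 12, SEA, 15, 15, MIA), (SEA, 400, 12, SEA, 16, 8, LAX), (SEA, 400, 12, SEA, 16, 8, MIA), (SEA, 400, 12, SEA, 3, 27, LAX), (SEA, 400, 12, SEA, 3, 27, MIA), (SEA, 400, 12, SEA, 30, 1, LAX), (SEA, 400, 12, SEA, 30, 1, MIA), (SEA, 400, 12, SEA, 32, 12, LAX), (SEA, 400, 12, SEA, 32, 12, MIA)}
Projecting to src (14 duplicate(s) eliminated): {IAD, LAX, MIA, SFO}
Apply σ_{src = MIA}; surviving tuples: {MIA}

{MIA}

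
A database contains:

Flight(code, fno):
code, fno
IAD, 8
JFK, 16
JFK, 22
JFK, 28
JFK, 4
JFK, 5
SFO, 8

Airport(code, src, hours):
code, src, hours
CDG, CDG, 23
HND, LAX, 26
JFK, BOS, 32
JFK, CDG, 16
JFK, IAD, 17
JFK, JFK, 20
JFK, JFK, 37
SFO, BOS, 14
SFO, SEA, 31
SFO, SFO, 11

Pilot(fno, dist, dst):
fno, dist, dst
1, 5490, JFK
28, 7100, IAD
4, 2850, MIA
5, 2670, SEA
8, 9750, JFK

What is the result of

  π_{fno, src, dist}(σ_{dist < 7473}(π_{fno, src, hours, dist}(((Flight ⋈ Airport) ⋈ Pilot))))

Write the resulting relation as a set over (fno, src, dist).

Flight ⋈ Airport (natural join on code): {(JFK, 16, BOS, 32), (JFK, 16, CDG, 16), (JFK, 16, IAD, 17), (JFK, 16, JFK, 20), (JFK, 16, JFK, 37), (JFK, 22, BOS, 32), (JFK, 22, CDG, 16), (JFK, 22, IAD, 17), (JFK, 22, JFK, 20), (JFK, 22, JFK, 37), (JFK, 28, BOS, 32), (JFK, 28, CDG, 16), (JFK, 28, IAD, 17), (JFK, 28, JFK, 20), (JFK, 28, JFK, 37), (JFK, 4, BOS, 32), (JFK, 4, CDG, 16), (JFK, 4, IAD, 17), (JFK, 4, JFK, 20), (JFK, 4, JFK, 37), (JFK, 5, BOS, 32), (JFK, 5, CDG, 16), (JFK, 5, IAD, 17), (JFK, 5, JFK, 20), (JFK, 5, JFK, 37), (SFO, 8, BOS, 14), (SFO, 8, SEA, 31), (SFO, 8, SFO, 11)}
(Flight ⋈ Airport) ⋈ Pilot (natural join on fno): {(JFK, 28, BOS, 32, 7100, IAD), (JFK, 28, CDG, 16, 7100, IAD), (JFK, 28, IAD, 17, 7100, IAD), (JFK, 28, JFK, 20, 7100, IAD), (JFK, 28, JFK, 37, 7100, IAD), (JFK, 4, BOS, 32, 2850, MIA), (JFK, 4, CDG, 16, 2850, MIA), (JFK, 4, IAD, 17, 2850, MIA), (JFK, 4, JFK, 20, 2850, MIA), (JFK, 4, JFK, 37, 2850, MIA), (JFK, 5, BOS, 32, 2670, SEA), (JFK, 5, CDG, 16, 2670, SEA), (JFK, 5, IAD, 17, 2670, SEA), (JFK, 5, JFK, 20, 2670, SEA), (JFK, 5, JFK, 37, 2670, SEA), (SFO, 8, BOS, 14, 9750, JFK), (SFO, 8, SEA, 31, 9750, JFK), (SFO, 8, SFO, 11, 9750, JFK)}
π_{fno, src, hours, dist} gives {(28, BOS, 32, 7100), (28, CDG, 16, 7100), (28, IAD, 17, 7100), (28, JFK, 20, 7100), (28, JFK, 37, 7100), (4, BOS, 32, 2850), (4, CDG, 16, 2850), (4, IAD, 17, 2850), (4, JFK, 20, 2850), (4, JFK, 37, 2850), (5, BOS, 32, 2670), (5, CDG, 16, 2670), (5, IAD, 17, 2670), (5, JFK, 20, 2670), (5, JFK, 37, 2670), (8, BOS, 14, 9750), (8, SEA, 31, 9750), (8, SFO, 11, 9750)}.
Apply σ_{dist < 7473}; surviving tuples: {(28, BOS, 32, 7100), (28, CDG, 16, 7100), (28, IAD, 17, 7100), (28, JFK, 20, 7100), (28, JFK, 37, 7100), (4, BOS, 32, 2850), (4, CDG, 16, 2850), (4, IAD, 17, 2850), (4, JFK, 20, 2850), (4, JFK, 37, 2850), (5, BOS, 32, 2670), (5, CDG, 16, 2670), (5, IAD, 17, 2670), (5, JFK, 20, 2670), (5, JFK, 37, 2670)}
π_{fno, src, dist} gives {(28, BOS, 7100), (28, CDG, 7100), (28, IAD, 7100), (28, JFK, 7100), (4, BOS, 2850), (4, CDG, 2850), (4, IAD, 2850), (4, JFK, 2850), (5, BOS, 2670), (5, CDG, 2670), (5, IAD, 2670), (5, JFK, 2670)} (3 duplicate(s) eliminated).

{(28, BOS, 7100), (28, CDG, 7100), (28, IAD, 7100), (28, JFK, 7100), (4, BOS, 2850), (4, CDG, 2850), (4, IAD, 2850), (4, JFK, 2850), (5, BOS, 2670), (5, CDG, 2670), (5, IAD, 2670), (5, JFK, 2670)}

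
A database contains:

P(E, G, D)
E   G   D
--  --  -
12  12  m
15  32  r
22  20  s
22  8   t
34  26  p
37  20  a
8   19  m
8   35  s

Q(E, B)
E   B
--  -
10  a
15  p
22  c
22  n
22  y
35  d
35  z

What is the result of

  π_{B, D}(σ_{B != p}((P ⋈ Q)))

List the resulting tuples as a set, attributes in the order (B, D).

{(c, s), (c, t), (n, s), (n, t), (y, s), (y, t)}

Joining P and Q on E yields {(15, 32, r, p), (22, 20, s, c), (22, 20, s, n), (22, 20, s, y), (22, 8, t, c), (22, 8, t, n), (22, 8, t, y)}.
σ[B != p]: keep tuples satisfying B != p → {(22, 20, s, c), (22, 20, s, n), (22, 20, s, y), (22, 8, t, c), (22, 8, t, n), (22, 8, t, y)}
Projecting to B, D: {(c, s), (c, t), (n, s), (n, t), (y, s), (y, t)}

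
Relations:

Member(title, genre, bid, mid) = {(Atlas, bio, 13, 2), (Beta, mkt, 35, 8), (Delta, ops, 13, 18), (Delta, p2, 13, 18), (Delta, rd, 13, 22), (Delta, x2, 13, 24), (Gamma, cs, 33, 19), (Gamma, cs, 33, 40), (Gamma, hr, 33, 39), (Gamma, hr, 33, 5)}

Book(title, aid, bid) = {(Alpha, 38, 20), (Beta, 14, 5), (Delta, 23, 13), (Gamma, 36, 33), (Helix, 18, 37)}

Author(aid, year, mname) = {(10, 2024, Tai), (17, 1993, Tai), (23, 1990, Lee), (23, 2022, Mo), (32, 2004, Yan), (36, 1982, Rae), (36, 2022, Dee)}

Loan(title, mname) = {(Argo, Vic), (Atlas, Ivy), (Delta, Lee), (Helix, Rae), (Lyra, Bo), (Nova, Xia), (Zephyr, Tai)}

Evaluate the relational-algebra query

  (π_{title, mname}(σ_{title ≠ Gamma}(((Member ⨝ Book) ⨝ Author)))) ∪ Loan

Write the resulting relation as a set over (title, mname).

Member ⋈ Book (natural join on title, bid): {(Delta, ops, 13, 18, 23), (Delta, p2, 13, 18, 23), (Delta, rd, 13, 22, 23), (Delta, x2, 13, 24, 23), (Gamma, cs, 33, 19, 36), (Gamma, cs, 33, 40, 36), (Gamma, hr, 33, 39, 36), (Gamma, hr, 33, 5, 36)}
(Member ⨝ Book) ⋈ Author (natural join on aid): {(Delta, ops, 13, 18, 23, 1990, Lee), (Delta, ops, 13, 18, 23, 2022, Mo), (Delta, p2, 13, 18, 23, 1990, Lee), (Delta, p2, 13, 18, 23, 2022, Mo), (Delta, rd, 13, 22, 23, 1990, Lee), (Delta, rd, 13, 22, 23, 2022, Mo), (Delta, x2, 13, 24, 23, 1990, Lee), (Delta, x2, 13, 24, 23, 2022, Mo), (Gamma, cs, 33, 19, 36, 1982, Rae), (Gamma, cs, 33, 19, 36, 2022, Dee), (Gamma, cs, 33, 40, 36, 1982, Rae), (Gamma, cs, 33, 40, 36, 2022, Dee), (Gamma, hr, 33, 39, 36, 1982, Rae), (Gamma, hr, 33, 39, 36, 2022, Dee), (Gamma, hr, 33, 5, 36, 1982, Rae), (Gamma, hr, 33, 5, 36, 2022, Dee)}
Selection title ≠ Gamma: {(Delta, ops, 13, 18, 23, 1990, Lee), (Delta, ops, 13, 18, 23, 2022, Mo), (Delta, p2, 13, 18, 23, 1990, Lee), (Delta, p2, 13, 18, 23, 2022, Mo), (Delta, rd, 13, 22, 23, 1990, Lee), (Delta, rd, 13, 22, 23, 2022, Mo), (Delta, x2, 13, 24, 23, 1990, Lee), (Delta, x2, 13, 24, 23, 2022, Mo)}
Projecting to title, mname (6 duplicate(s) eliminated): {(Delta, Lee), (Delta, Mo)}
Taking the union: {(Argo, Vic), (Atlas, Ivy), (Delta, Lee), (Delta, Mo), (Helix, Rae), (Lyra, Bo), (Nova, Xia), (Zephyr, Tai)}

{(Argo, Vic), (Atlas, Ivy), (Delta, Lee), (Delta, Mo), (Helix, Rae), (Lyra, Bo), (Nova, Xia), (Zephyr, Tai)}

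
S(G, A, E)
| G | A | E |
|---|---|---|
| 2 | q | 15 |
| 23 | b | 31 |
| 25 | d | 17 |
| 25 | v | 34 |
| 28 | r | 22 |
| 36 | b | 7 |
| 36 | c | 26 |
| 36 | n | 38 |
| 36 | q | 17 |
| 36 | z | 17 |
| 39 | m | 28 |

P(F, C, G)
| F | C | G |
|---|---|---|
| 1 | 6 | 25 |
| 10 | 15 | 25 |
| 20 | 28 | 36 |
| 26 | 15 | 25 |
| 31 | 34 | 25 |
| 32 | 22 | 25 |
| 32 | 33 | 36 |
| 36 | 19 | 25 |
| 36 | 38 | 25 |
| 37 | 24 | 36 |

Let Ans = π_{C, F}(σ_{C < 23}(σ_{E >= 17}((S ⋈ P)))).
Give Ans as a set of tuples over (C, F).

S ⋈ P (natural join on G): {(25, d, 17, 1, 6), (25, d, 17, 10, 15), (25, d, 17, 26, 15), (25, d, 17, 31, 34), (25, d, 17, 32, 22), (25, d, 17, 36, 19), (25, d, 17, 36, 38), (25, v, 34, 1, 6), (25, v, 34, 10, 15), (25, v, 34, 26, 15), (25, v, 34, 31, 34), (25, v, 34, 32, 22), (25, v, 34, 36, 19), (25, v, 34, 36, 38), (36, b, 7, 20, 28), (36, b, 7, 32, 33), (36, b, 7, 37, 24), (36, c, 26, 20, 28), (36, c, 26, 32, 33), (36, c, 26, 37, 24), (36, n, 38, 20, 28), (36, n, 38, 32, 33), (36, n, 38, 37, 24), (36, q, 17, 20, 28), (36, q, 17, 32, 33), (36, q, 17, 37, 24), (36, z, 17, 20, 28), (36, z, 17, 32, 33), (36, z, 17, 37, 24)}
Apply σ_{E >= 17}; surviving tuples: {(25, d, 17, 1, 6), (25, d, 17, 10, 15), (25, d, 17, 26, 15), (25, d, 17, 31, 34), (25, d, 17, 32, 22), (25, d, 17, 36, 19), (25, d, 17, 36, 38), (25, v, 34, 1, 6), (25, v, 34, 10, 15), (25, v, 34, 26, 15), (25, v, 34, 31, 34), (25, v, 34, 32, 22), (25, v, 34, 36, 19), (25, v, 34, 36, 38), (36, c, 26, 20, 28), (36, c, 26, 32, 33), (36, c, 26, 37, 24), (36, n, 38, 20, 28), (36, n, 38, 32, 33), (36, n, 38, 37, 24), (36, q, 17, 20, 28), (36, q, 17, 32, 33), (36, q, 17, 37, 24), (36, z, 17, 20, 28), (36, z, 17, 32, 33), (36, z, 17, 37, 24)}
Apply σ_{C < 23}; surviving tuples: {(25, d, 17, 1, 6), (25, d, 17, 10, 15), (25, d, 17, 26, 15), (25, d, 17, 32, 22), (25, d, 17, 36, 19), (25, v, 34, 1, 6), (25, v, 34, 10, 15), (25, v, 34, 26, 15), (25, v, 34, 32, 22), (25, v, 34, 36, 19)}
π_{C, F} gives {(15, 10), (15, 26), (19, 36), (22, 32), (6, 1)} (5 duplicate(s) eliminated).

{(15, 10), (15, 26), (19, 36), (22, 32), (6, 1)}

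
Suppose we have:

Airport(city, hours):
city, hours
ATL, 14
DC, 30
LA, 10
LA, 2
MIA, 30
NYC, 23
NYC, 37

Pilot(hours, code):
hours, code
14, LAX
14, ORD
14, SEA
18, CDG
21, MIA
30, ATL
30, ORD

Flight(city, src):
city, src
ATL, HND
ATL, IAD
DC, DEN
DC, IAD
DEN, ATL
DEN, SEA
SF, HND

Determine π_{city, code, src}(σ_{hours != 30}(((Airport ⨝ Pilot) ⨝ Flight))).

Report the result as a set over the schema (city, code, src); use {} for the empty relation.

{(ATL, LAX, HND), (ATL, LAX, IAD), (ATL, ORD, HND), (ATL, ORD, IAD), (ATL, SEA, HND), (ATL, SEA, IAD)}

Natural join on hours: {(ATL, 14, LAX), (ATL, 14, ORD), (ATL, 14, SEA), (DC, 30, ATL), (DC, 30, ORD), (MIA, 30, ATL), (MIA, 30, ORD)}
Natural join on city: {(ATL, 14, LAX, HND), (ATL, 14, LAX, IAD), (ATL, 14, ORD, HND), (ATL, 14, ORD, IAD), (ATL, 14, SEA, HND), (ATL, 14, SEA, IAD), (DC, 30, ATL, DEN), (DC, 30, ATL, IAD), (DC, 30, ORD, DEN), (DC, 30, ORD, IAD)}
Filtering on hours != 30 leaves {(ATL, 14, LAX, HND), (ATL, 14, LAX, IAD), (ATL, 14, ORD, HND), (ATL, 14, ORD, IAD), (ATL, 14, SEA, HND), (ATL, 14, SEA, IAD)}.
Projecting to city, code, src: {(ATL, LAX, HND), (ATL, LAX, IAD), (ATL, ORD, HND), (ATL, ORD, IAD), (ATL, SEA, HND), (ATL, SEA, IAD)}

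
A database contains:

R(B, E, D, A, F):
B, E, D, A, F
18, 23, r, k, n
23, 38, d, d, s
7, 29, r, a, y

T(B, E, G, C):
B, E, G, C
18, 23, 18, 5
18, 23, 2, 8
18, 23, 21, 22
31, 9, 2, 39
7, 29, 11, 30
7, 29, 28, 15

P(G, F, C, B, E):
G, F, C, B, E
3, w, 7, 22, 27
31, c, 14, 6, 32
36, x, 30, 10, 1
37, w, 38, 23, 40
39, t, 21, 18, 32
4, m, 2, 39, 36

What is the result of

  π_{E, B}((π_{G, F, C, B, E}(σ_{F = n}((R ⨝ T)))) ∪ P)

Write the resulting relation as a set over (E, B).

Joining R and T on B, E yields {(18, 23, r, k, n, 18, 5), (18, 23, r, k, n, 2, 8), (18, 23, r, k, n, 21, 22), (7, 29, r, a, y, 11, 30), (7, 29, r, a, y, 28, 15)}.
Selection F = n: {(18, 23, r, k, n, 18, 5), (18, 23, r, k, n, 2, 8), (18, 23, r, k, n, 21, 22)}
π_{G, F, C, B, E} gives {(18, n, 5, 18, 23), (2, n, 8, 18, 23), (21, n, 22, 18, 23)}.
Union: {(18, n, 5, 18, 23), (2, n, 8, 18, 23), (21, n, 22, 18, 23)} with {(3, w, 7, 22, 27), (31, c, 14, 6, 32), (36, x, 30, 10, 1), (37, w, 38, 23, 40), (39, t, 21, 18, 32), (4, m, 2, 39, 36)} → {(18, n, 5, 18, 23), (2, n, 8, 18, 23), (21, n, 22, 18, 23), (3, w, 7, 22, 27), (31, c, 14, 6, 32), (36, x, 30, 10, 1), (37, w, 38, 23, 40), (39, t, 21, 18, 32), (4, m, 2, 39, 36)}
π_{E, B} gives {(1, 10), (23, 18), (27, 22), (32, 18), (32, 6), (36, 39), (40, 23)} (2 duplicate(s) eliminated).

{(1, 10), (23, 18), (27, 22), (32, 18), (32, 6), (36, 39), (40, 23)}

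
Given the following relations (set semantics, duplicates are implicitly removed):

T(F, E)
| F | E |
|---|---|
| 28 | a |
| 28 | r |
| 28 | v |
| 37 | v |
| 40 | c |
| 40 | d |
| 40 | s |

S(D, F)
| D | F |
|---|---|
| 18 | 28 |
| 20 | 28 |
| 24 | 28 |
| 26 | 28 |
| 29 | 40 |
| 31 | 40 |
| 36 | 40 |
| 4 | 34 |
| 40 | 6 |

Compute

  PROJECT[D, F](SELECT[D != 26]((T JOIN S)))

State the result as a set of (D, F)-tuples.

{(18, 28), (20, 28), (24, 28), (29, 40), (31, 40), (36, 40)}

Natural join on F: {(28, a, 18), (28, a, 20), (28, a, 24), (28, a, 26), (28, r, 18), (28, r, 20), (28, r, 24), (28, r, 26), (28, v, 18), (28, v, 20), (28, v, 24), (28, v, 26), (40, c, 29), (40, c, 31), (40, c, 36), (40, d, 29), (40, d, 31), (40, d, 36), (40, s, 29), (40, s, 31), (40, s, 36)}
Apply σ_{D != 26}; surviving tuples: {(28, a, 18), (28, a, 20), (28, a, 24), (28, r, 18), (28, r, 20), (28, r, 24), (28, v, 18), (28, v, 20), (28, v, 24), (40, c, 29), (40, c, 31), (40, c, 36), (40, d, 29), (40, d, 31), (40, d, 36), (40, s, 29), (40, s, 31), (40, s, 36)}
π_{D, F} gives {(18, 28), (20, 28), (24, 28), (29, 40), (31, 40), (36, 40)} (12 duplicate(s) eliminated).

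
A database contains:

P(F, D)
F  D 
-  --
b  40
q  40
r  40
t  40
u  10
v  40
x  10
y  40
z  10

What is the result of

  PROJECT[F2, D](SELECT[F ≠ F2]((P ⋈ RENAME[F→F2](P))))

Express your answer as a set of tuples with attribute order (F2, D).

{(b, 40), (q, 40), (r, 40), (t, 40), (u, 10), (v, 40), (x, 10), (y, 40), (z, 10)}

ρ[F→F2]: schema becomes (F2, D); tuples unchanged.
P ⋈ RENAME[F→F2](P) (natural join on D): {(b, 40, b), (b, 40, q), (b, 40, r), (b, 40, t), (b, 40, v), (b, 40, y), (q, 40, b), (q, 40, q), (q, 40, r), (q, 40, t), (q, 40, v), (q, 40, y), (r, 40, b), (r, 40, q), (r, 40, r), (r, 40, t), (r, 40, v), (r, 40, y), (t, 40, b), (t, 40, q), (t, 40, r), (t, 40, t), (t, 40, v), (t, 40, y), (u, 10, u), (u, 10, x), (u, 10, z), (v, 40, b), (v, 40, q), (v, 40, r), (v, 40, t), (v, 40, v), (v, 40, y), (x, 10, u), (x, 10, x), (x, 10, z), (y, 40, b), (y, 40, q), (y, 40, r), (y, 40, t), (y, 40, v), (y, 40, y), (z, 10, u), (z, 10, x), (z, 10, z)}
Filtering on F ≠ F2 leaves {(b, 40, q), (b, 40, r), (b, 40, t), (b, 40, v), (b, 40, y), (q, 40, b), (q, 40, r), (q, 40, t), (q, 40, v), (q, 40, y), (r, 40, b), (r, 40, q), (r, 40, t), (r, 40, v), (r, 40, y), (t, 40, b), (t, 40, q), (t, 40, r), (t, 40, v), (t, 40, y), (u, 10, x), (u, 10, z), (v, 40, b), (v, 40, q), (v, 40, r), (v, 40, t), (v, 40, y), (x, 10, u), (x, 10, z), (y, 40, b), (y, 40, q), (y, 40, r), (y, 40, t), (y, 40, v), (z, 10, u), (z, 10, x)}.
π_{F2, D} gives {(b, 40), (q, 40), (r, 40), (t, 40), (u, 10), (v, 40), (x, 10), (y, 40), (z, 10)} (27 duplicate(s) eliminated).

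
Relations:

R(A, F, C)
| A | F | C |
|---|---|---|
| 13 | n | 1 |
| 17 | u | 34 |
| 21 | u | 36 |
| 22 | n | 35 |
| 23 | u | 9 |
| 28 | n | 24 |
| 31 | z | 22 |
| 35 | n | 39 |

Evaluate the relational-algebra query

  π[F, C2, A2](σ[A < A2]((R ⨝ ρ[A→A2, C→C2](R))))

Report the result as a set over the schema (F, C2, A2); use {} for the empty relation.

{(n, 24, 28), (n, 35, 22), (n, 39, 35), (u, 36, 21), (u, 9, 23)}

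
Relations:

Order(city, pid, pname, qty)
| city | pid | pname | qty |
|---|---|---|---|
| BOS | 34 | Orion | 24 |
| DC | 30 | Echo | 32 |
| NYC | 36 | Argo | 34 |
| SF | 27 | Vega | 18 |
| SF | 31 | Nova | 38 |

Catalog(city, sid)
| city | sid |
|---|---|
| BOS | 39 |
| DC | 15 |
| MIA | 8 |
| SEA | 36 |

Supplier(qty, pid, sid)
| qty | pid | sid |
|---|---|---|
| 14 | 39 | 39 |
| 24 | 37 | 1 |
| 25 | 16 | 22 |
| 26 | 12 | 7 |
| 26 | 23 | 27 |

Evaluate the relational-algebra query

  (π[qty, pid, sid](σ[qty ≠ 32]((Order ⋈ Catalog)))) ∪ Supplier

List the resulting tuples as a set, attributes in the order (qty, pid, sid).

{(14, 39, 39), (24, 34, 39), (24, 37, 1), (25, 16, 22), (26, 12, 7), (26, 23, 27)}

Order ⋈ Catalog (natural join on city): {(BOS, 34, Orion, 24, 39), (DC, 30, Echo, 32, 15)}
Selection qty ≠ 32: {(BOS, 34, Orion, 24, 39)}
π_{qty, pid, sid} gives {(24, 34, 39)}.
Set union of the two operands is {(14, 39, 39), (24, 34, 39), (24, 37, 1), (25, 16, 22), (26, 12, 7), (26, 23, 27)}.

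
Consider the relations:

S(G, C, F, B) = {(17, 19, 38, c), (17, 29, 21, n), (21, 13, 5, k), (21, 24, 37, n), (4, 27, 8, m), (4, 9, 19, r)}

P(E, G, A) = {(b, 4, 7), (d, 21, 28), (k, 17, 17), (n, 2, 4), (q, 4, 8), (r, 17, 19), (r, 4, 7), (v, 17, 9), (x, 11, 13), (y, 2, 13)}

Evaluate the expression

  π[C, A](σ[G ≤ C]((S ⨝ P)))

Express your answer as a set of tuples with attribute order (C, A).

{(19, 17), (19, 19), (19, 9), (24, 28), (27, 7), (27, 8), (29, 17), (29, 19), (29, 9), (9, 7), (9, 8)}

S ⋈ P (natural join on G): {(17, 19, 38, c, k, 17), (17, 19, 38, c, r, 19), (17, 19, 38, c, v, 9), (17, 29, 21, n, k, 17), (17, 29, 21, n, r, 19), (17, 29, 21, n, v, 9), (21, 13, 5, k, d, 28), (21, 24, 37, n, d, 28), (4, 27, 8, m, b, 7), (4, 27, 8, m, q, 8), (4, 27, 8, m, r, 7), (4, 9, 19, r, b, 7), (4, 9, 19, r, q, 8), (4, 9, 19, r, r, 7)}
σ[G ≤ C]: keep tuples satisfying G ≤ C → {(17, 19, 38, c, k, 17), (17, 19, 38, c, r, 19), (17, 19, 38, c, v, 9), (17, 29, 21, n, k, 17), (17, 29, 21, n, r, 19), (17, 29, 21, n, v, 9), (21, 24, 37, n, d, 28), (4, 27, 8, m, b, 7), (4, 27, 8, m, q, 8), (4, 27, 8, m, r, 7), (4, 9, 19, r, b, 7), (4, 9, 19, r, q, 8), (4, 9, 19, r, r, 7)}
π_{C, A} gives {(19, 17), (19, 19), (19, 9), (24, 28), (27, 7), (27, 8), (29, 17), (29, 19), (29, 9), (9, 7), (9, 8)} (2 duplicate(s) eliminated).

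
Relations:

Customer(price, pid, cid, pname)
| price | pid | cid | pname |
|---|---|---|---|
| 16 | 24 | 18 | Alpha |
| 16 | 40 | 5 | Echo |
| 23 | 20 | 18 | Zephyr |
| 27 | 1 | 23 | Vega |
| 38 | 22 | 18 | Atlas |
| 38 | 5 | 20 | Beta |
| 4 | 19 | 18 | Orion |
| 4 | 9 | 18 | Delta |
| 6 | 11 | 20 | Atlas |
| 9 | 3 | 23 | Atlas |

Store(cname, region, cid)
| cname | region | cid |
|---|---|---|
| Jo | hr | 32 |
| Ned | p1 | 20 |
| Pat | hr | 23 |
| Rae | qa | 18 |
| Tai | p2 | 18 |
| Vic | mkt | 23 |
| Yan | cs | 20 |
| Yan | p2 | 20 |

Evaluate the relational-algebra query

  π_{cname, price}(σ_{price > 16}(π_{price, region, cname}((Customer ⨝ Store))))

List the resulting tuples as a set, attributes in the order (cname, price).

Joining Customer and Store on cid yields {(16, 24, 18, Alpha, Rae, qa), (16, 24, 18, Alpha, Tai, p2), (23, 20, 18, Zephyr, Rae, qa), (23, 20, 18, Zephyr, Tai, p2), (27, 1, 23, Vega, Pat, hr), (27, 1, 23, Vega, Vic, mkt), (38, 22, 18, Atlas, Rae, qa), (38, 22, 18, Atlas, Tai, p2), (38, 5, 20, Beta, Ned, p1), (38, 5, 20, Beta, Yan, cs), (38, 5, 20, Beta, Yan, p2), (4, 19, 18, Orion, Rae, qa), (4, 19, 18, Orion, Tai, p2), (4, 9, 18, Delta, Rae, qa), (4, 9, 18, Delta, Tai, p2), (6, 11, 20, Atlas, Ned, p1), (6, 11, 20, Atlas, Yan, cs), (6, 11, 20, Atlas, Yan, p2), (9, 3, 23, Atlas, Pat, hr), (9, 3, 23, Atlas, Vic, mkt)}.
π_{price, region, cname} gives {(16, p2, Tai), (16, qa, Rae), (23, p2, Tai), (23, qa, Rae), (27, hr, Pat), (27, mkt, Vic), (38, cs, Yan), (38, p1, Ned), (38, p2, Tai), (38, p2, Yan), (38, qa, Rae), (4, p2, Tai), (4, qa, Rae), (6, cs, Yan), (6, p1, Ned), (6, p2, Yan), (9, hr, Pat), (9, mkt, Vic)} (2 duplicate(s) eliminated).
Apply σ_{price > 16}; surviving tuples: {(23, p2, Tai), (23, qa, Rae), (27, hr, Pat), (27, mkt, Vic), (38, cs, Yan), (38, p1, Ned), (38, p2, Tai), (38, p2, Yan), (38, qa, Rae)}
π_{cname, price} gives {(Ned, 38), (Pat, 27), (Rae, 23), (Rae, 38), (Tai, 23), (Tai, 38), (Vic, 27), (Yan, 38)} (1 duplicate(s) eliminated).

{(Ned, 38), (Pat, 27), (Rae, 23), (Rae, 38), (Tai, 23), (Tai, 38), (Vic, 27), (Yan, 38)}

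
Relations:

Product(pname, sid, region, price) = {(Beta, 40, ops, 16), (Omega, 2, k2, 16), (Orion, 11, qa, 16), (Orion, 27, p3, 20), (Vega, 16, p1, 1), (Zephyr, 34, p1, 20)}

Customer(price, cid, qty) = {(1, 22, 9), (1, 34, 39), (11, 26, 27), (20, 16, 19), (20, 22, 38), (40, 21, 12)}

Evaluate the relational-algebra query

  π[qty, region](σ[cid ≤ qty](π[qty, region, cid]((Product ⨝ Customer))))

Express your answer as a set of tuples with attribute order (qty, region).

Joining Product and Customer on price yields {(Orion, 27, p3, 20, 16, 19), (Orion, 27, p3, 20, 22, 38), (Vega, 16, p1, 1, 22, 9), (Vega, 16, p1, 1, 34, 39), (Zephyr, 34, p1, 20, 16, 19), (Zephyr, 34, p1, 20, 22, 38)}.
π[qty, region, cid]: project onto (qty, region, cid) → {(19, p1, 16), (19, p3, 16), (38, p1, 22), (38, p3, 22), (39, p1, 34), (9, p1, 22)}
Selection cid ≤ qty: {(19, p1, 16), (19, p3, 16), (38, p1, 22), (38, p3, 22), (39, p1, 34)}
π[qty, region]: project onto (qty, region) → {(19, p1), (19, p3), (38, p1), (38, p3), (39, p1)}

{(19, p1), (19, p3), (38, p1), (38, p3), (39, p1)}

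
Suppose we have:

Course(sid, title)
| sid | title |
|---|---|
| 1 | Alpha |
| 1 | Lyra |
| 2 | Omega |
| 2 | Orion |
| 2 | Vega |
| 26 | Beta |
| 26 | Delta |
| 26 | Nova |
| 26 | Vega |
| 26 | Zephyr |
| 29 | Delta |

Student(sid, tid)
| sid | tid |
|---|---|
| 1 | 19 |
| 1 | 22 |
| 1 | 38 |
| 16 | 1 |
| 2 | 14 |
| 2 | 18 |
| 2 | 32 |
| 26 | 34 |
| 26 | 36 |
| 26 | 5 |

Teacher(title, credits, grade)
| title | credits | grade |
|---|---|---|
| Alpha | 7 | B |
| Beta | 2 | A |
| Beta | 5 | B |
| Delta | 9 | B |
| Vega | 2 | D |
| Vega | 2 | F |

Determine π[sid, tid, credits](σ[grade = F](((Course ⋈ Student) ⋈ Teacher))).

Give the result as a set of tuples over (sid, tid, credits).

Natural join on sid: {(1, Alpha, 19), (1, Alpha, 22), (1, Alpha, 38), (1, Lyra, 19), (1, Lyra, 22), (1, Lyra, 38), (2, Omega, 14), (2, Omega, 18), (2, Omega, 32), (2, Orion, 14), (2, Orion, 18), (2, Orion, 32), (2, Vega, 14), (2, Vega, 18), (2, Vega, 32), (26, Beta, 34), (26, Beta, 36), (26, Beta, 5), (26, Delta, 34), (26, Delta, 36), (26, Delta, 5), (26, Nova, 34), (26, Nova, 36), (26, Nova, 5), (26, Vega, 34), (26, Vega, 36), (26, Vega, 5), (26, Zephyr, 34), (26, Zephyr, 36), (26, Zephyr, 5)}
Natural join on title: {(1, Alpha, 19, 7, B), (1, Alpha, 22, 7, B), (1, Alpha, 38, 7, B), (2, Vega, 14, 2, D), (2, Vega, 14, 2, F), (2, Vega, 18, 2, D), (2, Vega, 18, 2, F), (2, Vega, 32, 2, D), (2, Vega, 32, 2, F), (26, Beta, 34, 2, A), (26, Beta, 34, 5, B), (26, Beta, 36, 2, A), (26, Beta, 36, 5, B), (26, Beta, 5, 2, A), (26, Beta, 5, 5, B), (26, Delta, 34, 9, B), (26, Delta, 36, 9, B), (26, Delta, 5, 9, B), (26, Vega, 34, 2, D), (26, Vega, 34, 2, F), (26, Vega, 36, 2, D), (26, Vega, 36, 2, F), (26, Vega, 5, 2, D), (26, Vega, 5, 2, F)}
Apply σ_{grade = F}; surviving tuples: {(2, Vega, 14, 2, F), (2, Vega, 18, 2, F), (2, Vega, 32, 2, F), (26, Vega, 34, 2, F), (26, Vega, 36, 2, F), (26, Vega, 5, 2, F)}
Keep only column(s) sid, tid, credits: {(2, 14, 2), (2, 18, 2), (2, 32, 2), (26, 34, 2), (26, 36, 2), (26, 5, 2)}

{(2, 14, 2), (2, 18, 2), (2, 32, 2), (26, 34, 2), (26, 36, 2), (26, 5, 2)}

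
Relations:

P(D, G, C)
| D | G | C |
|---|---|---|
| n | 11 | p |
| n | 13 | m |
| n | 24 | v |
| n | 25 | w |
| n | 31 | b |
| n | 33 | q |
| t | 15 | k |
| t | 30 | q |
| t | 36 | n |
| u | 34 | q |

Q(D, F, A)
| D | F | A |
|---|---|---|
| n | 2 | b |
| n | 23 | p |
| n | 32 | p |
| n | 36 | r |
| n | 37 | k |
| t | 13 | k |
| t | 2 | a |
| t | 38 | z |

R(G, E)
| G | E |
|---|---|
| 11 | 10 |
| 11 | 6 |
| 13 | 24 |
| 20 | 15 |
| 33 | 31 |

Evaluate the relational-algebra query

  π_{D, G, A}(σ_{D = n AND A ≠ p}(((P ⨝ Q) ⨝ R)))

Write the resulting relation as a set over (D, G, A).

{(n, 11, b), (n, 11, k), (n, 11, r), (n, 13, b), (n, 13, k), (n, 13, r), (n, 33, b), (n, 33, k), (n, 33, r)}

Joining P and Q on D yields {(n, 11, p, 2, b), (n, 11, p, 23, p), (n, 11, p, 32, p), (n, 11, p, 36, r), (n, 11, p, 37, k), (n, 13, m, 2, b), (n, 13, m, 23, p), (n, 13, m, 32, p), (n, 13, m, 36, r), (n, 13, m, 37, k), (n, 24, v, 2, b), (n, 24, v, 23, p), (n, 24, v, 32, p), (n, 24, v, 36, r), (n, 24, v, 37, k), (n, 25, w, 2, b), (n, 25, w, 23, p), (n, 25, w, 32, p), (n, 25, w, 36, r), (n, 25, w, 37, k), (n, 31, b, 2, b), (n, 31, b, 23, p), (n, 31, b, 32, p), (n, 31, b, 36, r), (n, 31, b, 37, k), (n, 33, q, 2, b), (n, 33, q, 23, p), (n, 33, q, 32, p), (n, 33, q, 36, r), (n, 33, q, 37, k), (t, 15, k, 13, k), (t, 15, k, 2, a), (t, 15, k, 38, z), (t, 30, q, 13, k), (t, 30, q, 2, a), (t, 30, q, 38, z), (t, 36, n, 13, k), (t, 36, n, 2, a), (t, 36, n, 38, z)}.
Joining (P ⨝ Q) and R on G yields {(n, 11, p, 2, b, 10), (n, 11, p, 2, b, 6), (n, 11, p, 23, p, 10), (n, 11, p, 23, p, 6), (n, 11, p, 32, p, 10), (n, 11, p, 32, p, 6), (n, 11, p, 36, r, 10), (n, 11, p, 36, r, 6), (n, 11, p, 37, k, 10), (n, 11, p, 37, k, 6), (n, 13, m, 2, b, 24), (n, 13, m, 23, p, 24), (n, 13, m, 32, p, 24), (n, 13, m, 36, r, 24), (n, 13, m, 37, k, 24), (n, 33, q, 2, b, 31), (n, 33, q, 23, p, 31), (n, 33, q, 32, p, 31), (n, 33, q, 36, r, 31), (n, 33, q, 37, k, 31)}.
Filtering on D = n AND A ≠ p leaves {(n, 11, p, 2, b, 10), (n, 11, p, 2, b, 6), (n, 11, p, 36, r, 10), (n, 11, p, 36, r, 6), (n, 11, p, 37, k, 10), (n, 11, p, 37, k, 6), (n, 13, m, 2, b, 24), (n, 13, m, 36, r, 24), (n, 13, m, 37, k, 24), (n, 33, q, 2, b, 31), (n, 33, q, 36, r, 31), (n, 33, q, 37, k, 31)}.
Keep only column(s) D, G, A (3 duplicate(s) eliminated): {(n, 11, b), (n, 11, k), (n, 11, r), (n, 13, b), (n, 13, k), (n, 13, r), (n, 33, b), (n, 33, k), (n, 33, r)}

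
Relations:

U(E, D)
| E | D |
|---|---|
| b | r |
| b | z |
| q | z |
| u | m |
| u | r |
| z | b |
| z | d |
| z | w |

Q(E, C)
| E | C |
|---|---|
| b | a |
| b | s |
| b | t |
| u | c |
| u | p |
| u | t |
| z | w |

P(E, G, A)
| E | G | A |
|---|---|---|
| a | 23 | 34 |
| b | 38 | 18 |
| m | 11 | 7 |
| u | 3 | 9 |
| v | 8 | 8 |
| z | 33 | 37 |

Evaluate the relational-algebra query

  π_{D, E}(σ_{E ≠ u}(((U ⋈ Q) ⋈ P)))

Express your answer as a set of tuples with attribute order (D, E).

{(b, z), (d, z), (r, b), (w, z), (z, b)}

Natural join on E: {(b, r, a), (b, r, s), (b, r, t), (b, z, a), (b, z, s), (b, z, t), (u, m, c), (u, m, p), (u, m, t), (u, r, c), (u, r, p), (u, r, t), (z, b, w), (z, d, w), (z, w, w)}
Natural join on E: {(b, r, a, 38, 18), (b, r, s, 38, 18), (b, r, t, 38, 18), (b, z, a, 38, 18), (b, z, s, 38, 18), (b, z, t, 38, 18), (u, m, c, 3, 9), (u, m, p, 3, 9), (u, m, t, 3, 9), (u, r, c, 3, 9), (u, r, p, 3, 9), (u, r, t, 3, 9), (z, b, w, 33, 37), (z, d, w, 33, 37), (z, w, w, 33, 37)}
σ[E ≠ u]: keep tuples satisfying E ≠ u → {(b, r, a, 38, 18), (b, r, s, 38, 18), (b, r, t, 38, 18), (b, z, a, 38, 18), (b, z, s, 38, 18), (b, z, t, 38, 18), (z, b, w, 33, 37), (z, d, w, 33, 37), (z, w, w, 33, 37)}
π_{D, E} gives {(b, z), (d, z), (r, b), (w, z), (z, b)} (4 duplicate(s) eliminated).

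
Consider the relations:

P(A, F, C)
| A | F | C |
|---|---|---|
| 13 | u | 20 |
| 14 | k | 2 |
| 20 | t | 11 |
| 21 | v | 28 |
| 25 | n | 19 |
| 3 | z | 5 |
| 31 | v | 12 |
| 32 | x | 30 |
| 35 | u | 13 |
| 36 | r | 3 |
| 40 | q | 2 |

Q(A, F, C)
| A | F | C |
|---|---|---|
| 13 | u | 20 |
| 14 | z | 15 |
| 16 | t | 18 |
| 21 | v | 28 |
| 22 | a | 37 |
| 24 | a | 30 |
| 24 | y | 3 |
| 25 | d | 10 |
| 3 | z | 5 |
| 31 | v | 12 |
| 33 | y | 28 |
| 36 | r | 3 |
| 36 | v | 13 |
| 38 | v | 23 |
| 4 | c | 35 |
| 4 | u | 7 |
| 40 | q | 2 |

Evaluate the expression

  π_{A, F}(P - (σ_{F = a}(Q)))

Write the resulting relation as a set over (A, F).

{(13, u), (14, k), (20, t), (21, v), (25, n), (3, z), (31, v), (32, x), (35, u), (36, r), (40, q)}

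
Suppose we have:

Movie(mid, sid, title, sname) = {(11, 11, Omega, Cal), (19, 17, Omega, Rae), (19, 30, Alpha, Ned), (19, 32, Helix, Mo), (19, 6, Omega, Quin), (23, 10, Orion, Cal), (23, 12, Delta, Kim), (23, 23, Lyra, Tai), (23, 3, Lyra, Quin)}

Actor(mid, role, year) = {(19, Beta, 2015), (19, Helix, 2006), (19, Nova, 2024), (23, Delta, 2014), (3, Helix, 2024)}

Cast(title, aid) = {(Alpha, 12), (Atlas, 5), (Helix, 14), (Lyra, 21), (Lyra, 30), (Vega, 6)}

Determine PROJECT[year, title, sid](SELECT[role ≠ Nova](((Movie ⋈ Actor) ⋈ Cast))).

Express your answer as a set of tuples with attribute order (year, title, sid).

{(2006, Alpha, 30), (2006, Helix, 32), (2014, Lyra, 23), (2014, Lyra, 3), (2015, Alpha, 30), (2015, Helix, 32)}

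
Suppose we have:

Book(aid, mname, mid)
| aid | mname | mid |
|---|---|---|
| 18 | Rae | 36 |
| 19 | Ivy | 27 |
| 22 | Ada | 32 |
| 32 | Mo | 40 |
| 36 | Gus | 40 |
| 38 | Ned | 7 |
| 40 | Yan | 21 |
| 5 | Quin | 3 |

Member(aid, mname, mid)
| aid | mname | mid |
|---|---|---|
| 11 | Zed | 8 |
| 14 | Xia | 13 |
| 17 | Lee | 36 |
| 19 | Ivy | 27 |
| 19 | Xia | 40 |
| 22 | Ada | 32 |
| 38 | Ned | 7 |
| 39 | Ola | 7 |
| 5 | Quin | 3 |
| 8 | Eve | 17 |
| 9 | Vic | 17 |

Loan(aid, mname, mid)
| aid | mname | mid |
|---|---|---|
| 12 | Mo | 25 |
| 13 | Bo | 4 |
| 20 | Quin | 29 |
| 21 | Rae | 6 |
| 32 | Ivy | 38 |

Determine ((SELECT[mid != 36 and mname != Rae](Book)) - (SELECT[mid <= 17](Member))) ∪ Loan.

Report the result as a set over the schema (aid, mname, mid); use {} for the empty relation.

{(12, Mo, 25), (13, Bo, 4), (19, Ivy, 27), (20, Quin, 29), (21, Rae, 6), (22, Ada, 32), (32, Ivy, 38), (32, Mo, 40), (36, Gus, 40), (40, Yan, 21)}

Apply σ_{mid != 36 and mname != Rae}; surviving tuples: {(19, Ivy, 27), (22, Ada, 32), (32, Mo, 40), (36, Gus, 40), (38, Ned, 7), (40, Yan, 21), (5, Quin, 3)}
Apply σ_{mid <= 17}; surviving tuples: {(11, Zed, 8), (14, Xia, 13), (38, Ned, 7), (39, Ola, 7), (5, Quin, 3), (8, Eve, 17), (9, Vic, 17)}
Set difference of the two operands is {(19, Ivy, 27), (22, Ada, 32), (32, Mo, 40), (36, Gus, 40), (40, Yan, 21)}.
Set union of the two operands is {(12, Mo, 25), (13, Bo, 4), (19, Ivy, 27), (20, Quin, 29), (21, Rae, 6), (22, Ada, 32), (32, Ivy, 38), (32, Mo, 40), (36, Gus, 40), (40, Yan, 21)}.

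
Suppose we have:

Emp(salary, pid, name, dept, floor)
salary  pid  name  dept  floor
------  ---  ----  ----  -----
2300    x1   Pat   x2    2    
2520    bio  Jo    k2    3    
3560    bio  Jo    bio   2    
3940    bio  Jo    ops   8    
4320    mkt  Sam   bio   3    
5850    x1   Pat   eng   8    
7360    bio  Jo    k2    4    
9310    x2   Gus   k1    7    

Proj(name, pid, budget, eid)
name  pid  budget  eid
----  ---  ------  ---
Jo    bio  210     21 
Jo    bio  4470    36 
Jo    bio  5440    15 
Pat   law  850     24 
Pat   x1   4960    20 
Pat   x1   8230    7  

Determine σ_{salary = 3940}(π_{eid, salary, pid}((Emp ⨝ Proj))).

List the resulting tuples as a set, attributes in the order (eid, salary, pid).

{(15, 3940, bio), (21, 3940, bio), (36, 3940, bio)}

Natural join on pid, name: {(2300, x1, Pat, x2, 2, 4960, 20), (2300, x1, Pat, x2, 2, 8230, 7), (2520, bio, Jo, k2, 3, 210, 21), (2520, bio, Jo, k2, 3, 4470, 36), (2520, bio, Jo, k2, 3, 5440, 15), (3560, bio, Jo, bio, 2, 210, 21), (3560, bio, Jo, bio, 2, 4470, 36), (3560, bio, Jo, bio, 2, 5440, 15), (3940, bio, Jo, ops, 8, 210, 21), (3940, bio, Jo, ops, 8, 4470, 36), (3940, bio, Jo, ops, 8, 5440, 15), (5850, x1, Pat, eng, 8, 4960, 20), (5850, x1, Pat, eng, 8, 8230, 7), (7360, bio, Jo, k2, 4, 210, 21), (7360, bio, Jo, k2, 4, 4470, 36), (7360, bio, Jo, k2, 4, 5440, 15)}
Projecting to eid, salary, pid: {(15, 2520, bio), (15, 3560, bio), (15, 3940, bio), (15, 7360, bio), (20, 2300, x1), (20, 5850, x1), (21, 2520, bio), (21, 3560, bio), (21, 3940, bio), (21, 7360, bio), (36, 2520, bio), (36, 3560, bio), (36, 3940, bio), (36, 7360, bio), (7, 2300, x1), (7, 5850, x1)}
Apply σ_{salary = 3940}; surviving tuples: {(15, 3940, bio), (21, 3940, bio), (36, 3940, bio)}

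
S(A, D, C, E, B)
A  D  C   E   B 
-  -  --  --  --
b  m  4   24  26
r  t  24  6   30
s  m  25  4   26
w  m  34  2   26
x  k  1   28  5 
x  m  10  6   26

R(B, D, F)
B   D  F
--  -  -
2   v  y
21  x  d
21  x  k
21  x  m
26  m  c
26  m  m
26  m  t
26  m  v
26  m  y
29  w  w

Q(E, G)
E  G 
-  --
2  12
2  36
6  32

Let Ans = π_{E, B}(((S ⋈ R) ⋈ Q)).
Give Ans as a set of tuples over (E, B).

{(2, 26), (6, 26)}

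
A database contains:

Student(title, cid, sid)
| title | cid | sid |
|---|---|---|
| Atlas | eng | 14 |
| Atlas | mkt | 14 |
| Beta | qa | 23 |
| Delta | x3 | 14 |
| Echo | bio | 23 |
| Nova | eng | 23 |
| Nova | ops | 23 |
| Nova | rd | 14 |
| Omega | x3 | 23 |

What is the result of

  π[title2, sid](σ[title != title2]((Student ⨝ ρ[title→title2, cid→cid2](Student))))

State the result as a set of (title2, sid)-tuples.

{(Atlas, 14), (Beta, 23), (Delta, 14), (Echo, 23), (Nova, 14), (Nova, 23), (Omega, 23)}

ρ[title→title2, cid→cid2]: schema becomes (title2, cid2, sid); tuples unchanged.
Student ⋈ ρ[title→title2, cid→cid2](Student) (natural join on sid): {(Atlas, eng, 14, Atlas, eng), (Atlas, eng, 14, Atlas, mkt), (Atlas, eng, 14, Delta, x3), (Atlas, eng, 14, Nova, rd), (Atlas, mkt, 14, Atlas, eng), (Atlas, mkt, 14, Atlas, mkt), (Atlas, mkt, 14, Delta, x3), (Atlas, mkt, 14, Nova, rd), (Beta, qa, 23, Beta, qa), (Beta, qa, 23, Echo, bio), (Beta, qa, 23, Nova, eng), (Beta, qa, 23, Nova, ops), (Beta, qa, 23, Omega, x3), (Delta, x3, 14, Atlas, eng), (Delta, x3, 14, Atlas, mkt), (Delta, x3, 14, Delta, x3), (Delta, x3, 14, Nova, rd), (Echo, bio, 23, Beta, qa), (Echo, bio, 23, Echo, bio), (Echo, bio, 23, Nova, eng), (Echo, bio, 23, Nova, ops), (Echo, bio, 23, Omega, x3), (Nova, eng, 23, Beta, qa), (Nova, eng, 23, Echo, bio), (Nova, eng, 23, Nova, eng), (Nova, eng, 23, Nova, ops), (Nova, eng, 23, Omega, x3), (Nova, ops, 23, Beta, qa), (Nova, ops, 23, Echo, bio), (Nova, ops, 23, Nova, eng), (Nova, ops, 23, Nova, ops), (Nova, ops, 23, Omega, x3), (Nova, rd, 14, Atlas, eng), (Nova, rd, 14, Atlas, mkt), (Nova, rd, 14, Delta, x3), (Nova, rd, 14, Nova, rd), (Omega, x3, 23, Beta, qa), (Omega, x3, 23, Echo, bio), (Omega, x3, 23, Nova, eng), (Omega, x3, 23, Nova, ops), (Omega, x3, 23, Omega, x3)}
σ[title != title2]: keep tuples satisfying title != title2 → {(Atlas, eng, 14, Delta, x3), (Atlas, eng, 14, Nova, rd), (Atlas, mkt, 14, Delta, x3), (Atlas, mkt, 14, Nova, rd), (Beta, qa, 23, Echo, bio), (Beta, qa, 23, Nova, eng), (Beta, qa, 23, Nova, ops), (Beta, qa, 23, Omega, x3), (Delta, x3, 14, Atlas, eng), (Delta, x3, 14, Atlas, mkt), (Delta, x3, 14, Nova, rd), (Echo, bio, 23, Beta, qa), (Echo, bio, 23, Nova, eng), (Echo, bio, 23, Nova, ops), (Echo, bio, 23, Omega, x3), (Nova, eng, 23, Beta, qa), (Nova, eng, 23, Echo, bio), (Nova, eng, 23, Omega, x3), (Nova, ops, 23, Beta, qa), (Nova, ops, 23, Echo, bio), (Nova, ops, 23, Omega, x3), (Nova, rd, 14, Atlas, eng), (Nova, rd, 14, Atlas, mkt), (Nova, rd, 14, Delta, x3), (Omega, x3, 23, Beta, qa), (Omega, x3, 23, Echo, bio), (Omega, x3, 23, Nova, eng), (Omega, x3, 23, Nova, ops)}
Keep only column(s) title2, sid (21 duplicate(s) eliminated): {(Atlas, 14), (Beta, 23), (Delta, 14), (Echo, 23), (Nova, 14), (Nova, 23), (Omega, 23)}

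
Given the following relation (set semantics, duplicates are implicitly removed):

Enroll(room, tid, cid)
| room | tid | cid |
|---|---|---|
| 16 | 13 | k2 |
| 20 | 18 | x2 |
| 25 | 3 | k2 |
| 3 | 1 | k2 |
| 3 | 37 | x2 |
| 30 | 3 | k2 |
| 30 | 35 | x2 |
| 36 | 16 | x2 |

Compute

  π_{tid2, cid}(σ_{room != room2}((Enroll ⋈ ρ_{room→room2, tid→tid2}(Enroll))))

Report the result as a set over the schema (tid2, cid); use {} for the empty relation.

ρ[room→room2, tid→tid2]: schema becomes (room2, tid2, cid); tuples unchanged.
Enroll ⋈ ρ_{room→room2, tid→tid2}(Enroll) (natural join on cid): {(16, 13, k2, 16, 13), (16, 13, k2, 25, 3), (16, 13, k2, 3, 1), (16, 13, k2, 30, 3), (20, 18, x2, 20, 18), (20, 18, x2, 3, 37), (20, 18, x2, 30, 35), (20, 18, x2, 36, 16), (25, 3, k2, 16, 13), (25, 3, k2, 25, 3), (25, 3, k2, 3, 1), (25, 3, k2, 30, 3), (3, 1, k2, 16, 13), (3, 1, k2, 25, 3), (3, 1, k2, 3, 1), (3, 1, k2, 30, 3), (3, 37, x2, 20, 18), (3, 37, x2, 3, 37), (3, 37, x2, 30, 35), (3, 37, x2, 36, 16), (30, 3, k2, 16, 13), (30, 3, k2, 25, 3), (30, 3, k2, 3, 1), (30, 3, k2, 30, 3), (30, 35, x2, 20, 18), (30, 35, x2, 3, 37), (30, 35, x2, 30, 35), (30, 35, x2, 36, 16), (36, 16, x2, 20, 18), (36, 16, x2, 3, 37), (36, 16, x2, 30, 35), (36, 16, x2, 36, 16)}
Apply σ_{room != room2}; surviving tuples: {(16, 13, k2, 25, 3), (16, 13, k2, 3, 1), (16, 13, k2, 30, 3), (20, 18, x2, 3, 37), (20, 18, x2, 30, 35), (20, 18, x2, 36, 16), (25, 3, k2, 16, 13), (25, 3, k2, 3, 1), (25, 3, k2, 30, 3), (3, 1, k2, 16, 13), (3, 1, k2, 25, 3), (3, 1, k2, 30, 3), (3, 37, x2, 20, 18), (3, 37, x2, 30, 35), (3, 37, x2, 36, 16), (30, 3, k2, 16, 13), (30, 3, k2, 25, 3), (30, 3, k2, 3, 1), (30, 35, x2, 20, 18), (30, 35, x2, 3, 37), (30, 35, x2, 36, 16), (36, 16, x2, 20, 18), (36, 16, x2, 3, 37), (36, 16, x2, 30, 35)}
Projecting to tid2, cid (17 duplicate(s) eliminated): {(1, k2), (13, k2), (16, x2), (18, x2), (3, k2), (35, x2), (37, x2)}

{(1, k2), (13, k2), (16, x2), (18, x2), (3, k2), (35, x2), (37, x2)}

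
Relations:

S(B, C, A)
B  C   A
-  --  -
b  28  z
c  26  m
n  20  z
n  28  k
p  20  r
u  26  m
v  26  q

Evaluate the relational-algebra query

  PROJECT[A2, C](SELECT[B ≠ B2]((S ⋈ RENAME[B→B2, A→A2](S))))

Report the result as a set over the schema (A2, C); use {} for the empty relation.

{(k, 28), (m, 26), (q, 26), (r, 20), (z, 20), (z, 28)}

ρ[B→B2, A→A2]: schema becomes (B2, C, A2); tuples unchanged.
Natural join on C: {(b, 28, z, b, z), (b, 28, z, n, k), (c, 26, m, c, m), (c, 26, m, u, m), (c, 26, m, v, q), (n, 20, z, n, z), (n, 20, z, p, r), (n, 28, k, b, z), (n, 28, k, n, k), (p, 20, r, n, z), (p, 20, r, p, r), (u, 26, m, c, m), (u, 26, m, u, m), (u, 26, m, v, q), (v, 26, q, c, m), (v, 26, q, u, m), (v, 26, q, v, q)}
σ[B ≠ B2]: keep tuples satisfying B ≠ B2 → {(b, 28, z, n, k), (c, 26, m, u, m), (c, 26, m, v, q), (n, 20, z, p, r), (n, 28, k, b, z), (p, 20, r, n, z), (u, 26, m, c, m), (u, 26, m, v, q), (v, 26, q, c, m), (v, 26, q, u, m)}
Projecting to A2, C (4 duplicate(s) eliminated): {(k, 28), (m, 26), (q, 26), (r, 20), (z, 20), (z, 28)}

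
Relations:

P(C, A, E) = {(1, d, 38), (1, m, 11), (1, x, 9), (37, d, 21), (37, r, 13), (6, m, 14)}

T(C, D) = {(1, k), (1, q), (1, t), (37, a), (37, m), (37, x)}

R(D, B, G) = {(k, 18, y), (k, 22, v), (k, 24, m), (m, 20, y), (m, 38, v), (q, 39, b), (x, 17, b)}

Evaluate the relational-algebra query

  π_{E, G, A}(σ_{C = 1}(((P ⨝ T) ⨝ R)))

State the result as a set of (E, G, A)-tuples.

{(11, b, m), (11, m, m), (11, v, m), (11, y, m), (38, b, d), (38, m, d), (38, v, d), (38, y, d), (9, b, x), (9, m, x), (9, v, x), (9, y, x)}

P ⋈ T (natural join on C): {(1, d, 38, k), (1, d, 38, q), (1, d, 38, t), (1, m, 11, k), (1, m, 11, q), (1, m, 11, t), (1, x, 9, k), (1, x, 9, q), (1, x, 9, t), (37, d, 21, a), (37, d, 21, m), (37, d, 21, x), (37, r, 13, a), (37, r, 13, m), (37, r, 13, x)}
(P ⨝ T) ⋈ R (natural join on D): {(1, d, 38, k, 18, y), (1, d, 38, k, 22, v), (1, d, 38, k, 24, m), (1, d, 38, q, 39, b), (1, m, 11, k, 18, y), (1, m, 11, k, 22, v), (1, m, 11, k, 24, m), (1, m, 11, q, 39, b), (1, x, 9, k, 18, y), (1, x, 9, k, 22, v), (1, x, 9, k, 24, m), (1, x, 9, q, 39, b), (37, d, 21, m, 20, y), (37, d, 21, m, 38, v), (37, d, 21, x, 17, b), (37, r, 13, m, 20, y), (37, r, 13, m, 38, v), (37, r, 13, x, 17, b)}
σ[C = 1]: keep tuples satisfying C = 1 → {(1, d, 38, k, 18, y), (1, d, 38, k, 22, v), (1, d, 38, k, 24, m), (1, d, 38, q, 39, b), (1, m, 11, k, 18, y), (1, m, 11, k, 22, v), (1, m, 11, k, 24, m), (1, m, 11, q, 39, b), (1, x, 9, k, 18, y), (1, x, 9, k, 22, v), (1, x, 9, k, 24, m), (1, x, 9, q, 39, b)}
Keep only column(s) E, G, A: {(11, b, m), (11, m, m), (11, v, m), (11, y, m), (38, b, d), (38, m, d), (38, v, d), (38, y, d), (9, b, x), (9, m, x), (9, v, x), (9, y, x)}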